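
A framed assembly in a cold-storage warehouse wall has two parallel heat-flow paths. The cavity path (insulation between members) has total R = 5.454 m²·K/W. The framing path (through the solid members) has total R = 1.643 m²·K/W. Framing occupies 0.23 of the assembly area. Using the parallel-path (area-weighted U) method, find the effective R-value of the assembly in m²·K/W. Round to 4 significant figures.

3.557 m²·K/W

U_eff = 0.77/5.454 + 0.23/1.643 = 0.14118 + 0.13999 = 0.28117
R_eff = 1/U_eff = 3.5566 m²·K/W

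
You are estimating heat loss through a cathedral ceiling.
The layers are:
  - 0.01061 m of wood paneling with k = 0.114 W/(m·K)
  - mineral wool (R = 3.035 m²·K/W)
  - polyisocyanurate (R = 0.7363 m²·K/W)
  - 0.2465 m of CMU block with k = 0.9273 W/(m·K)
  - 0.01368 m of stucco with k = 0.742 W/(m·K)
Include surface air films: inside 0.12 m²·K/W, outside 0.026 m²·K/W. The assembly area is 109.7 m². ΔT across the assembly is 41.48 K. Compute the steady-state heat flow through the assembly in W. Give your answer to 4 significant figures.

0.01061/0.114 = 0.09307
0.2465/0.9273 = 0.26583
0.01368/0.742 = 0.018437
R_total = 0.12 + 0.09307 + 3.035 + 0.7363 + 0.26583 + 0.018437 + 0.026 = 4.2946 m²·K/W
Q = A·ΔT/R = 109.7 × 41.48 / 4.2946 = 1059.5 W

1060 W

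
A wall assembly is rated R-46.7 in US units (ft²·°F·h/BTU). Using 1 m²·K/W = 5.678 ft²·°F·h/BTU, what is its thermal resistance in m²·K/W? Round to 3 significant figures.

8.22 m²·K/W

R_SI = 46.7/5.678 = 8.225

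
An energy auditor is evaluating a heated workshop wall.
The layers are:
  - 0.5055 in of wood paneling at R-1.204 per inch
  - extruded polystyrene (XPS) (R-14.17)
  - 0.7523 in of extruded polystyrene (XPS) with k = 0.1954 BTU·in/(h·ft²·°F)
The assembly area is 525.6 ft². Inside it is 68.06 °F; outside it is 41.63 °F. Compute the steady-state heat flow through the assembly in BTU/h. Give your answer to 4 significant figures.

745.7 BTU/h

0.5055 × 1.204 = 0.60862
0.7523/0.1954 = 3.8501
R_total = 0.60862 + 14.17 + 3.8501 = 18.629 ft²·°F·h/BTU
Q = A·ΔT/R = 525.6 × (68.06 − 41.63) / 18.629 = 745.71 BTU/h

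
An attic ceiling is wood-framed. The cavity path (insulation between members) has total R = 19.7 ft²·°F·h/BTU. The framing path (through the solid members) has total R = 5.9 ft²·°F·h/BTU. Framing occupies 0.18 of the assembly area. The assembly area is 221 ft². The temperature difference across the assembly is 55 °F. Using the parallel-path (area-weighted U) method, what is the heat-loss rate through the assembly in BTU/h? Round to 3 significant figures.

877 BTU/h

U_eff = 0.82/19.7 + 0.18/5.9 = 0.04162 + 0.03051 = 0.07213
R_eff = 1/U_eff = 13.86 ft²·°F·h/BTU
Q = 221 × 55 / 13.86 = 876.8 BTU/h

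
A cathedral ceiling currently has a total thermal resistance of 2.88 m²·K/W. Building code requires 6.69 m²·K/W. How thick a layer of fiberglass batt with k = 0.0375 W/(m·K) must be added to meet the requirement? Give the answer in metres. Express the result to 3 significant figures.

0.143 m

ΔR = 6.69 − 2.88 = 3.81 m²·K/W
L = ΔR × k = 3.81 × 0.0375 = 0.1429 m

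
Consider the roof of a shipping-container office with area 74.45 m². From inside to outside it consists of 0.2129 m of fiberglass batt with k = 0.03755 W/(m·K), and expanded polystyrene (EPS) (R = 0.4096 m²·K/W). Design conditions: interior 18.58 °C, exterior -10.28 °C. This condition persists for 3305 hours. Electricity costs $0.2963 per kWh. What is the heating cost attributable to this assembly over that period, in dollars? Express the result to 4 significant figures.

346.1 dollars

0.2129/0.03755 = 5.6698
R_total = 5.6698 + 0.4096 = 6.0794 m²·K/W
Q = 74.45 × (18.58 − (-10.28)) / 6.0794 = 353.43 W
E = 353.43 W × 3305 h / 1000 = 1168.1 kWh
Cost = 1168.1 × 0.2963 = $346.1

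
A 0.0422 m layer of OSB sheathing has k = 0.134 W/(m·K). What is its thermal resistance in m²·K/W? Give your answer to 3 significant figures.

0.315 m²·K/W

R = L/k = 0.0422/0.134 = 0.3149 m²·K/W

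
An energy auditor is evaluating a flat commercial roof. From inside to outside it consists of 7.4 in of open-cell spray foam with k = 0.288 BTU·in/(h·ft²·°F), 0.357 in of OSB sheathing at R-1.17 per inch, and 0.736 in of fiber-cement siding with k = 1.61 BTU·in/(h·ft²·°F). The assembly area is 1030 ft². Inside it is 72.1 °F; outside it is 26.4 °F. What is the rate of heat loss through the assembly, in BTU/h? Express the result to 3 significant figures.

7.4/0.288 = 25.69
0.357 × 1.17 = 0.4177
0.736/1.61 = 0.4571
R_total = 25.69 + 0.4177 + 0.4571 = 26.57 ft²·°F·h/BTU
Q = A·ΔT/R = 1030 × (72.1 − 26.4) / 26.57 = 1772 BTU/h

1770 BTU/h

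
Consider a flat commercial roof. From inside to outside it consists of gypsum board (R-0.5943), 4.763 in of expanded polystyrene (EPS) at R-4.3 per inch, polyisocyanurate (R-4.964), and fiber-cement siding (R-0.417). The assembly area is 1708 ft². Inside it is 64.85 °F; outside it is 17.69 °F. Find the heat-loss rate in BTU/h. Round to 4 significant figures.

4.763 × 4.3 = 20.481
R_total = 0.5943 + 20.481 + 4.964 + 0.417 = 26.456 ft²·°F·h/BTU
Q = A·ΔT/R = 1708 × (64.85 − 17.69) / 26.456 = 3044.6 BTU/h

3045 BTU/h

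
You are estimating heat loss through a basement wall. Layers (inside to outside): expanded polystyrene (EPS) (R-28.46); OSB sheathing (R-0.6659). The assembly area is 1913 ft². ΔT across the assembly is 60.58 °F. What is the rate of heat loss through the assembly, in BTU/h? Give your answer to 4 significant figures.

R_total = 28.46 + 0.6659 = 29.126 ft²·°F·h/BTU
Q = A·ΔT/R = 1913 × 60.58 / 29.126 = 3978.9 BTU/h

3979 BTU/h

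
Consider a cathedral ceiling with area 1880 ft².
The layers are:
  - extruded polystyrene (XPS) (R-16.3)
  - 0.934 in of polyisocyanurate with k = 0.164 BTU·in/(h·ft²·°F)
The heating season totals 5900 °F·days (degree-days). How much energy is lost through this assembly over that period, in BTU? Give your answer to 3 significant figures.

0.934/0.164 = 5.695
R_total = 16.3 + 5.695 = 22 ft²·°F·h/BTU
E = A × HDD × 24 / R = 1880 × 5900 × 24 / 22 = 12100000 BTU

12100000 BTU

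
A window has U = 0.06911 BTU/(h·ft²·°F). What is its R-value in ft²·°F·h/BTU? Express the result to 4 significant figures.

14.47 ft²·°F·h/BTU

R = 1/U = 1/0.06911 = 14.47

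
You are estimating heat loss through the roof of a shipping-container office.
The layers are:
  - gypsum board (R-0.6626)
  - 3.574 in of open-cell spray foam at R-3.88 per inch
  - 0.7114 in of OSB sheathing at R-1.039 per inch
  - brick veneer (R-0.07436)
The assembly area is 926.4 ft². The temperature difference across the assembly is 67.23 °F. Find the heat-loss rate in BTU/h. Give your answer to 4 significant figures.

3.574 × 3.88 = 13.867
0.7114 × 1.039 = 0.73914
R_total = 0.6626 + 13.867 + 0.73914 + 0.07436 = 15.343 ft²·°F·h/BTU
Q = A·ΔT/R = 926.4 × 67.23 / 15.343 = 4059.2 BTU/h

4059 BTU/h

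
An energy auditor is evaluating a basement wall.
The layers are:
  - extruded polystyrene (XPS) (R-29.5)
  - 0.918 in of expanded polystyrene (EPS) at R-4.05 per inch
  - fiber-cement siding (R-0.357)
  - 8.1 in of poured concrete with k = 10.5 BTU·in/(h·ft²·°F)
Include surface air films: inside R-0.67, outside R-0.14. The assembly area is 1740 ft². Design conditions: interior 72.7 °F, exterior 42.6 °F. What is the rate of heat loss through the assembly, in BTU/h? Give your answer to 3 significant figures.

1490 BTU/h

0.918 × 4.05 = 3.718
8.1/10.5 = 0.7714
R_total = 0.67 + 29.5 + 3.718 + 0.357 + 0.7714 + 0.14 = 35.16 ft²·°F·h/BTU
Q = A·ΔT/R = 1740 × (72.7 − 42.6) / 35.16 = 1490 BTU/h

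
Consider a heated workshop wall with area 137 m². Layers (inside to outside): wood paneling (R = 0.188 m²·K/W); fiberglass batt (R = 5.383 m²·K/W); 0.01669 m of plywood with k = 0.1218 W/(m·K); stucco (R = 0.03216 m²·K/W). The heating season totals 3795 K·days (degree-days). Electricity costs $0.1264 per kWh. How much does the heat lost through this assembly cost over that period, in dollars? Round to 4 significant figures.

274.8 dollars

0.01669/0.1218 = 0.13703
R_total = 0.188 + 5.383 + 0.13703 + 0.03216 = 5.7402 m²·K/W
E = A × HDD × 24 / R / 1000 = 137 × 3795 × 24 / 5.7402 / 1000 = 2173.8 kWh
Cost = 2173.8 × 0.1264 = $274.77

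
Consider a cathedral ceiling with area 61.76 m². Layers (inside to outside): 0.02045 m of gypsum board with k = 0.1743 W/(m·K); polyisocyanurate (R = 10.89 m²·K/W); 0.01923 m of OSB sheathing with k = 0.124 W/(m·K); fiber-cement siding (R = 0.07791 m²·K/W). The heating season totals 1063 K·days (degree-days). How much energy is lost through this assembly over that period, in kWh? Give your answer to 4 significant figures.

0.02045/0.1743 = 0.11733
0.01923/0.124 = 0.15508
R_total = 0.11733 + 10.89 + 0.15508 + 0.07791 = 11.24 m²·K/W
E = A × HDD × 24 / R / 1000 = 61.76 × 1063 × 24 / 11.24 / 1000 = 140.18 kWh

140.2 kWh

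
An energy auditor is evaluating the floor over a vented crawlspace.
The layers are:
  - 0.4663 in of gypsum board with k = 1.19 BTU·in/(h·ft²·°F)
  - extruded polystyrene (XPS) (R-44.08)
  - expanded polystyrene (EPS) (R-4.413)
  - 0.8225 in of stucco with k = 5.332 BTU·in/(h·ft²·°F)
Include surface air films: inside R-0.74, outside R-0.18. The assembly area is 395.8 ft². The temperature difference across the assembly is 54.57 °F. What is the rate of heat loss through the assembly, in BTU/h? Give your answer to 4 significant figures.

0.4663/1.19 = 0.39185
0.8225/5.332 = 0.15426
R_total = 0.74 + 0.39185 + 44.08 + 4.413 + 0.15426 + 0.18 = 49.959 ft²·°F·h/BTU
Q = A·ΔT/R = 395.8 × 54.57 / 49.959 = 432.33 BTU/h

432.3 BTU/h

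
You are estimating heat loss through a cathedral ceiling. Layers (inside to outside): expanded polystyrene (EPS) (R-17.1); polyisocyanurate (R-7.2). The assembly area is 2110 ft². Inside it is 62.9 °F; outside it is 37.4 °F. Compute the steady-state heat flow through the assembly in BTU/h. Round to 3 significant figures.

2210 BTU/h

R_total = 17.1 + 7.2 = 24.3 ft²·°F·h/BTU
Q = A·ΔT/R = 2110 × (62.9 − 37.4) / 24.3 = 2214 BTU/h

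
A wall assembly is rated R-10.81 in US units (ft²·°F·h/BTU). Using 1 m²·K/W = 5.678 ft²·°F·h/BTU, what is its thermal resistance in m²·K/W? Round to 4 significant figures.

1.904 m²·K/W

R_SI = 10.81/5.678 = 1.9038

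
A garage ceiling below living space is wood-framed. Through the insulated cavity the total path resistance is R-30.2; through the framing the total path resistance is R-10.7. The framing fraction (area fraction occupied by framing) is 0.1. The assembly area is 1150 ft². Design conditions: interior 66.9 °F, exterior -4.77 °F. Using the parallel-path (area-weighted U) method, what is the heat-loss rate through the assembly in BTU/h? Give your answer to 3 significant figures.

U_eff = 0.9/30.2 + 0.1/10.7 = 0.0298 + 0.009346 = 0.03915
R_eff = 1/U_eff = 25.54 ft²·°F·h/BTU
Q = 1150 × (66.9 − (-4.77)) / 25.54 = 3227 BTU/h

3230 BTU/h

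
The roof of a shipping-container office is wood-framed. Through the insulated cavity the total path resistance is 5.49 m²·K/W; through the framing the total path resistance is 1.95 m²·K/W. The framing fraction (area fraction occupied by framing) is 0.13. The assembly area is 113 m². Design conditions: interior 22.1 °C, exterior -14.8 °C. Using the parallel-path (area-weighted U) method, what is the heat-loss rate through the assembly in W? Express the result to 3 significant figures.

939 W

U_eff = 0.87/5.49 + 0.13/1.95 = 0.1585 + 0.06667 = 0.2251
R_eff = 1/U_eff = 4.442 m²·K/W
Q = 113 × (22.1 − (-14.8)) / 4.442 = 938.8 W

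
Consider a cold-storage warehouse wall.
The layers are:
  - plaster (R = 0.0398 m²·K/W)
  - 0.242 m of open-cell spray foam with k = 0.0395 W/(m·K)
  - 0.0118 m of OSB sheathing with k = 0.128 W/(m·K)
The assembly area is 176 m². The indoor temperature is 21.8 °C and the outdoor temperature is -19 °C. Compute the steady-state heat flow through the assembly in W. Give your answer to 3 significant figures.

1150 W

0.242/0.0395 = 6.127
0.0118/0.128 = 0.09219
R_total = 0.0398 + 6.127 + 0.09219 = 6.259 m²·K/W
Q = A·ΔT/R = 176 × (21.8 − (-19)) / 6.259 = 1147 W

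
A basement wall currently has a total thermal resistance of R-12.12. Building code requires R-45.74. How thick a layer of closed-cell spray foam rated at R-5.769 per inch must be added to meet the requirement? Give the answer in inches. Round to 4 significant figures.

ΔR = 45.74 − 12.12 = 33.62 ft²·°F·h/BTU
L = ΔR / (R/in) = 33.62/5.769 = 5.8277 in

5.828 in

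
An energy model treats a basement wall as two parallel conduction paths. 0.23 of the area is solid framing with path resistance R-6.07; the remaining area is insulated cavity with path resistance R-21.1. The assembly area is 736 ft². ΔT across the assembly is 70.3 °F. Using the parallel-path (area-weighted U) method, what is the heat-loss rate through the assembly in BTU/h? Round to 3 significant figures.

3850 BTU/h

U_eff = 0.77/21.1 + 0.23/6.07 = 0.03649 + 0.03789 = 0.07438
R_eff = 1/U_eff = 13.44 ft²·°F·h/BTU
Q = 736 × 70.3 / 13.44 = 3849 BTU/h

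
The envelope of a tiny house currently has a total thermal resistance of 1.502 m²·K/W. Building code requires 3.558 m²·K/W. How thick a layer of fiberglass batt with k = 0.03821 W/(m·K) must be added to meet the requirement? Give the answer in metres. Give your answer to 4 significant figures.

ΔR = 3.558 − 1.502 = 2.056 m²·K/W
L = ΔR × k = 2.056 × 0.03821 = 0.07856 m

0.07856 m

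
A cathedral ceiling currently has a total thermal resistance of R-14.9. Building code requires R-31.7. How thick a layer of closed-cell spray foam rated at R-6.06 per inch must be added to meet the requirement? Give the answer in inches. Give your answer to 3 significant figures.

2.77 in

ΔR = 31.7 − 14.9 = 16.8 ft²·°F·h/BTU
L = ΔR / (R/in) = 16.8/6.06 = 2.772 in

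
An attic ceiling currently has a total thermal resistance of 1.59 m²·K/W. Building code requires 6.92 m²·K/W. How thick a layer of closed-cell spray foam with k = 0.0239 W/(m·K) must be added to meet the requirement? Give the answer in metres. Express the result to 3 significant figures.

ΔR = 6.92 − 1.59 = 5.33 m²·K/W
L = ΔR × k = 5.33 × 0.0239 = 0.1274 m

0.127 m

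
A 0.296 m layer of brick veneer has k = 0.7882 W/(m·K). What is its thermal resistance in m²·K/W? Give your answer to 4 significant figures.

R = L/k = 0.296/0.7882 = 0.37554 m²·K/W

0.3755 m²·K/W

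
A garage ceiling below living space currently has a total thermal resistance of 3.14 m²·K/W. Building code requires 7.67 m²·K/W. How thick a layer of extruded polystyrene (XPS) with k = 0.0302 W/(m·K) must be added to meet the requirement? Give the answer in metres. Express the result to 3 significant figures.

ΔR = 7.67 − 3.14 = 4.53 m²·K/W
L = ΔR × k = 4.53 × 0.0302 = 0.1368 m

0.137 m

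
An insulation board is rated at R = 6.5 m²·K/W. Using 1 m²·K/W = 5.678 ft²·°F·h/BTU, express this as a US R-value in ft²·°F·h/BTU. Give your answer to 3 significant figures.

36.9 ft²·°F·h/BTU

R_US = 6.5 × 5.678 = 36.91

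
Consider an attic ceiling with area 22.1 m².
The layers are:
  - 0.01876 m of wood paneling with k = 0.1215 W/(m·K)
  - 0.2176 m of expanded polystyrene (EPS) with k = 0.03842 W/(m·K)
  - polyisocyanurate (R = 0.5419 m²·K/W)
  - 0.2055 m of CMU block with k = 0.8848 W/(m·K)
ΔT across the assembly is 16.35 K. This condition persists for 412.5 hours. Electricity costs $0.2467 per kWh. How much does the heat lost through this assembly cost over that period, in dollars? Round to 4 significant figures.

5.578 dollars

0.01876/0.1215 = 0.1544
0.2176/0.03842 = 5.6637
0.2055/0.8848 = 0.23226
R_total = 0.1544 + 5.6637 + 0.5419 + 0.23226 = 6.5923 m²·K/W
Q = 22.1 × 16.35 / 6.5923 = 54.812 W
E = 54.812 W × 412.5 h / 1000 = 22.61 kWh
Cost = 22.61 × 0.2467 = $5.5779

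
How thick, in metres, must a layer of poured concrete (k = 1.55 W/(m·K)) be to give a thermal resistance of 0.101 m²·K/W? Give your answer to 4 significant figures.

0.1566 m

L = R·k = 0.101 × 1.55 = 0.15655 m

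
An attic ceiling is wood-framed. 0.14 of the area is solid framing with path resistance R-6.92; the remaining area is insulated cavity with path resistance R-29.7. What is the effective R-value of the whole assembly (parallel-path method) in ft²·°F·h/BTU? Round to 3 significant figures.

U_eff = 0.86/29.7 + 0.14/6.92 = 0.02896 + 0.02023 = 0.04919
R_eff = 1/U_eff = 20.33 ft²·°F·h/BTU

20.3 ft²·°F·h/BTU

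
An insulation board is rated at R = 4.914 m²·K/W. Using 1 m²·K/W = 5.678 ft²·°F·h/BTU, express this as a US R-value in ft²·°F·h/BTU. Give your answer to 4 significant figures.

27.90 ft²·°F·h/BTU

R_US = 4.914 × 5.678 = 27.902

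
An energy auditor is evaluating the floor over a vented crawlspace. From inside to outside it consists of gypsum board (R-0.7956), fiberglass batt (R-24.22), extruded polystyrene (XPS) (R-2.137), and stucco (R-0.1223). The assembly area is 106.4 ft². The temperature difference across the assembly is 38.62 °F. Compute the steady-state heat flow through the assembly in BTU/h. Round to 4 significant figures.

150.7 BTU/h

R_total = 0.7956 + 24.22 + 2.137 + 0.1223 = 27.275 ft²·°F·h/BTU
Q = A·ΔT/R = 106.4 × 38.62 / 27.275 = 150.66 BTU/h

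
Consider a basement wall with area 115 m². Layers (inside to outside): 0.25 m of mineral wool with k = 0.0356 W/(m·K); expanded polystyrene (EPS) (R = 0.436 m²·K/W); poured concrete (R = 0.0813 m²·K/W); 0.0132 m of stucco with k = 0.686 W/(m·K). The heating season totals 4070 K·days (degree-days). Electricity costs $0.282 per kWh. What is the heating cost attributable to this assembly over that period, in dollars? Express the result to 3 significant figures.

0.25/0.0356 = 7.022
0.0132/0.686 = 0.01924
R_total = 7.022 + 0.436 + 0.0813 + 0.01924 = 7.559 m²·K/W
E = A × HDD × 24 / R / 1000 = 115 × 4070 × 24 / 7.559 / 1000 = 1486 kWh
Cost = 1486 × 0.282 = $419.1

419 dollars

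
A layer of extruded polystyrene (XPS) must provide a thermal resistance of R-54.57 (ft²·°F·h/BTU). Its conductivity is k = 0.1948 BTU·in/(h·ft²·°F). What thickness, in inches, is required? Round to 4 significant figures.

L = R × k = 54.57 × 0.1948 = 10.63 in

10.63 in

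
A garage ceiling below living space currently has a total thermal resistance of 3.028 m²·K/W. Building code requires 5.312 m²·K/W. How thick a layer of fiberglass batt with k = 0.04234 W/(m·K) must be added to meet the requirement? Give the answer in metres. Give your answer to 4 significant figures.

ΔR = 5.312 − 3.028 = 2.284 m²·K/W
L = ΔR × k = 2.284 × 0.04234 = 0.096705 m

0.09670 m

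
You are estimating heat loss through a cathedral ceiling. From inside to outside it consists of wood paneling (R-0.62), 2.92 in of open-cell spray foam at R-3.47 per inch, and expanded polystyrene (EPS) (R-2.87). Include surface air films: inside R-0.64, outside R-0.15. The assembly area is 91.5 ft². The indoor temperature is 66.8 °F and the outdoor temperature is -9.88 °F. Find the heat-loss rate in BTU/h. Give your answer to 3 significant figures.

2.92 × 3.47 = 10.13
R_total = 0.64 + 0.62 + 10.13 + 2.87 + 0.15 = 14.41 ft²·°F·h/BTU
Q = A·ΔT/R = 91.5 × (66.8 − (-9.88)) / 14.41 = 486.8 BTU/h

487 BTU/h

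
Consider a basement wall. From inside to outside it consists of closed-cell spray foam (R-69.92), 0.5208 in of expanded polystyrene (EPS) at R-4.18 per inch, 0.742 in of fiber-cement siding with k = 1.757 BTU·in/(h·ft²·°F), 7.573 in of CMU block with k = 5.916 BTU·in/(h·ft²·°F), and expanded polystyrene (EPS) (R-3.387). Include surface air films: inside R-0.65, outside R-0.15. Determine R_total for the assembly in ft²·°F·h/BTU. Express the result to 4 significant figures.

77.99 ft²·°F·h/BTU

0.5208 × 4.18 = 2.1769
0.742/1.757 = 0.42231
7.573/5.916 = 1.2801
R_total = 0.65 + 69.92 + 2.1769 + 0.42231 + 1.2801 + 3.387 + 0.15 = 77.986 ft²·°F·h/BTU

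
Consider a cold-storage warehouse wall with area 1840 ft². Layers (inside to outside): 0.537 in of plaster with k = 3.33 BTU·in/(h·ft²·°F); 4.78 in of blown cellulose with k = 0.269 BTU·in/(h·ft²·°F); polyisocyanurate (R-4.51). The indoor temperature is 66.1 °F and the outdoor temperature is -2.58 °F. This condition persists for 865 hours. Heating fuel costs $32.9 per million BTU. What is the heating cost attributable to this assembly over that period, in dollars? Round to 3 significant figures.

0.537/3.33 = 0.1613
4.78/0.269 = 17.77
R_total = 0.1613 + 17.77 + 4.51 = 22.44 ft²·°F·h/BTU
Q = 1840 × (66.1 − (-2.58)) / 22.44 = 5631 BTU/h
E = 5631 × 865 = 4871000 BTU
Cost = 4871000/10⁶ × 32.9 = $160.3

160 dollars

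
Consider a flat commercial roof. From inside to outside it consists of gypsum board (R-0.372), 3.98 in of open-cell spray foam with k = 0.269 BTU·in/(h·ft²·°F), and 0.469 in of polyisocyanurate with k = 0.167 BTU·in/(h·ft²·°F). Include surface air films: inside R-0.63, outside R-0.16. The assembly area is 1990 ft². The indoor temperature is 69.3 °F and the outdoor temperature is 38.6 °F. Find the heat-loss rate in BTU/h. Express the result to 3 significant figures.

3260 BTU/h

3.98/0.269 = 14.8
0.469/0.167 = 2.808
R_total = 0.63 + 0.372 + 14.8 + 2.808 + 0.16 = 18.77 ft²·°F·h/BTU
Q = A·ΔT/R = 1990 × (69.3 − 38.6) / 18.77 = 3256 BTU/h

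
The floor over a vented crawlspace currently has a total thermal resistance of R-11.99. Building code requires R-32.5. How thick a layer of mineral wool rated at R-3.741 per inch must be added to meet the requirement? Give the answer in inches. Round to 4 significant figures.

ΔR = 32.5 − 11.99 = 20.51 ft²·°F·h/BTU
L = ΔR / (R/in) = 20.51/3.741 = 5.4825 in

5.482 in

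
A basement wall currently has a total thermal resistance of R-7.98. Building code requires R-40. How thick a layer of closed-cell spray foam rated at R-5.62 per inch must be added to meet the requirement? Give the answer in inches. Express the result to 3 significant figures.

5.70 in

ΔR = 40 − 7.98 = 32.02 ft²·°F·h/BTU
L = ΔR / (R/in) = 32.02/5.62 = 5.698 in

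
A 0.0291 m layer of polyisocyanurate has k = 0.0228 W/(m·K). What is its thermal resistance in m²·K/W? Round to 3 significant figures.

R = L/k = 0.0291/0.0228 = 1.276 m²·K/W

1.28 m²·K/W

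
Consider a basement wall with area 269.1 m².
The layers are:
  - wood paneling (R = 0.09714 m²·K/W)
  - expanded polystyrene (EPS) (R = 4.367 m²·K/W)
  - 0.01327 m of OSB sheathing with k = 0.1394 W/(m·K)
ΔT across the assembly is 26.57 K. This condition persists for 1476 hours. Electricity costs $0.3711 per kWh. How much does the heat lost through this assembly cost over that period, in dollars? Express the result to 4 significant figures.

0.01327/0.1394 = 0.095194
R_total = 0.09714 + 4.367 + 0.095194 = 4.5593 m²·K/W
Q = 269.1 × 26.57 / 4.5593 = 1568.2 W
E = 1568.2 W × 1476 h / 1000 = 2314.7 kWh
Cost = 2314.7 × 0.3711 = $858.98

859.0 dollars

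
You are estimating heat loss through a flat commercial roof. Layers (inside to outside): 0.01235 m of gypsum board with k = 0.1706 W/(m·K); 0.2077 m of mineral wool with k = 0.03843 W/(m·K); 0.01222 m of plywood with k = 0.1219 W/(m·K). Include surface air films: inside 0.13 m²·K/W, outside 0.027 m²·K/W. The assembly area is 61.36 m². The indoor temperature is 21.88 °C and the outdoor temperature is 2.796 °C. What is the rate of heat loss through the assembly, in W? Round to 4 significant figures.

204.2 W

0.01235/0.1706 = 0.072392
0.2077/0.03843 = 5.4046
0.01222/0.1219 = 0.10025
R_total = 0.13 + 0.072392 + 5.4046 + 0.10025 + 0.027 = 5.7343 m²·K/W
Q = A·ΔT/R = 61.36 × (21.88 − 2.796) / 5.7343 = 204.21 W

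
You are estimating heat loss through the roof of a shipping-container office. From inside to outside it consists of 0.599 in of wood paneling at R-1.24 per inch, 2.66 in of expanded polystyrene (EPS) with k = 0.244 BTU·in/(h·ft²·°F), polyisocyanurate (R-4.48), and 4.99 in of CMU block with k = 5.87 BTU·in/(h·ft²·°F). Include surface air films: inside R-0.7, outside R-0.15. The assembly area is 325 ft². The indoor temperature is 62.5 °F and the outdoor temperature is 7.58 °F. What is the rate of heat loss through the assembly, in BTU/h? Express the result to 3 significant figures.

1000 BTU/h

0.599 × 1.24 = 0.7428
2.66/0.244 = 10.9
4.99/5.87 = 0.8501
R_total = 0.7 + 0.7428 + 10.9 + 4.48 + 0.8501 + 0.15 = 17.82 ft²·°F·h/BTU
Q = A·ΔT/R = 325 × (62.5 − 7.58) / 17.82 = 1001 BTU/h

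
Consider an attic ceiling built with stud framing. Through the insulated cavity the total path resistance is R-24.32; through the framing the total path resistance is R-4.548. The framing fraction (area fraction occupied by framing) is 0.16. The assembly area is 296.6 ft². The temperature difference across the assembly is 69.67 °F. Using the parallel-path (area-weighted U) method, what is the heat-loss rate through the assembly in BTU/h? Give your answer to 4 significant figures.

1441 BTU/h

U_eff = 0.84/24.32 + 0.16/4.548 = 0.034539 + 0.03518 = 0.06972
R_eff = 1/U_eff = 14.343 ft²·°F·h/BTU
Q = 296.6 × 69.67 / 14.343 = 1440.7 BTU/h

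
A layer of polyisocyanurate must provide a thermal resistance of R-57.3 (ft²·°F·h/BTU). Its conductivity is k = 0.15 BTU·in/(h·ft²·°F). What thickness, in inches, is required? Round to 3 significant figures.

L = R × k = 57.3 × 0.15 = 8.595 in

8.59 in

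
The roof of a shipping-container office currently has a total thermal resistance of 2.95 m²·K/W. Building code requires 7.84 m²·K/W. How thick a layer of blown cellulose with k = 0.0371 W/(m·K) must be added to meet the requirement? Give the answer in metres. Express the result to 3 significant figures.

ΔR = 7.84 − 2.95 = 4.89 m²·K/W
L = ΔR × k = 4.89 × 0.0371 = 0.1814 m

0.181 m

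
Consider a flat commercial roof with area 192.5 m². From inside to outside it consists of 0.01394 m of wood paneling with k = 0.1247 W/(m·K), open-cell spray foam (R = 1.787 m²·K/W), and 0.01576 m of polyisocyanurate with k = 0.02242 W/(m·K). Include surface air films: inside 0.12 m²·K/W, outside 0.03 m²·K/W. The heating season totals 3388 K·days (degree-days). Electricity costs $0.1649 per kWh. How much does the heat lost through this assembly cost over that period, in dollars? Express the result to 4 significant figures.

938.0 dollars

0.01394/0.1247 = 0.11179
0.01576/0.02242 = 0.70294
R_total = 0.12 + 0.11179 + 1.787 + 0.70294 + 0.03 = 2.7517 m²·K/W
E = A × HDD × 24 / R / 1000 = 192.5 × 3388 × 24 / 2.7517 / 1000 = 5688.3 kWh
Cost = 5688.3 × 0.1649 = $937.99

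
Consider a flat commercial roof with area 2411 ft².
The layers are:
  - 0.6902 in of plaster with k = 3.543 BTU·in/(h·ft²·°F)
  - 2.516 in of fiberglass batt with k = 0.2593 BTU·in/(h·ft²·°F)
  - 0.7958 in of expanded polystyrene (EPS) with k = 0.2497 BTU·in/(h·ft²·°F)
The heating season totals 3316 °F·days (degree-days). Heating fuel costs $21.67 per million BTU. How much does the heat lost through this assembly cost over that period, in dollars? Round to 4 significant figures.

0.6902/3.543 = 0.19481
2.516/0.2593 = 9.703
0.7958/0.2497 = 3.187
R_total = 0.19481 + 9.703 + 3.187 = 13.085 ft²·°F·h/BTU
E = A × HDD × 24 / R = 2411 × 3316 × 24 / 13.085 = 14664000 BTU
Cost = 14664000/10⁶ × 21.67 = $317.77

317.8 dollars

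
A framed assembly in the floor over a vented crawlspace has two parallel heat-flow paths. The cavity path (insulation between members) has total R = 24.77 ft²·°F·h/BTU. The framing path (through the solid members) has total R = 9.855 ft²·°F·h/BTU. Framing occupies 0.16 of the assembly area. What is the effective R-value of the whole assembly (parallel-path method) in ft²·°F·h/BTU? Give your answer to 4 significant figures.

U_eff = 0.84/24.77 + 0.16/9.855 = 0.033912 + 0.016235 = 0.050147
R_eff = 1/U_eff = 19.941 ft²·°F·h/BTU

19.94 ft²·°F·h/BTU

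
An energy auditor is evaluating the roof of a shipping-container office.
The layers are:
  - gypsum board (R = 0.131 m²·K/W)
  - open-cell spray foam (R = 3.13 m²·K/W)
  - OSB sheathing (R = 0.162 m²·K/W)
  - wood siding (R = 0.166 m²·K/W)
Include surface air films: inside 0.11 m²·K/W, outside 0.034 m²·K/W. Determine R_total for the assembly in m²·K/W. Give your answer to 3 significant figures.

R_total = 0.11 + 0.131 + 3.13 + 0.162 + 0.166 + 0.034 = 3.733 m²·K/W

3.73 m²·K/W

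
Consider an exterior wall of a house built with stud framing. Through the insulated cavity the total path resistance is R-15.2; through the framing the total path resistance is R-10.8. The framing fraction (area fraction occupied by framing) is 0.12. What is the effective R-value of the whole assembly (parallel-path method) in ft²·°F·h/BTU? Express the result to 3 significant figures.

14.5 ft²·°F·h/BTU

U_eff = 0.88/15.2 + 0.12/10.8 = 0.05789 + 0.01111 = 0.06901
R_eff = 1/U_eff = 14.49 ft²·°F·h/BTU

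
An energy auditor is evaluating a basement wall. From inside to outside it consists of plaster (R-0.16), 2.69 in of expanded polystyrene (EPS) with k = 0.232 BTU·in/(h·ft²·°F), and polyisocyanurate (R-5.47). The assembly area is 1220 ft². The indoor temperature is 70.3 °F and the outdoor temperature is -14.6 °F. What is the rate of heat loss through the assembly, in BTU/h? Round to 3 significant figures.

6010 BTU/h

2.69/0.232 = 11.59
R_total = 0.16 + 11.59 + 5.47 = 17.22 ft²·°F·h/BTU
Q = A·ΔT/R = 1220 × (70.3 − (-14.6)) / 17.22 = 6013 BTU/h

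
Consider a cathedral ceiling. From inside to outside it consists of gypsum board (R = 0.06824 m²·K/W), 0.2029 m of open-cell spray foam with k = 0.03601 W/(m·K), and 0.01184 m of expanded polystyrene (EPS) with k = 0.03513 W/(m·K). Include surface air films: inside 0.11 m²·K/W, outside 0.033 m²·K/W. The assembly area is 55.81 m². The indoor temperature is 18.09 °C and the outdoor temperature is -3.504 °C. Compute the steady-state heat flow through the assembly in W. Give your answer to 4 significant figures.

0.2029/0.03601 = 5.6345
0.01184/0.03513 = 0.33703
R_total = 0.11 + 0.06824 + 5.6345 + 0.33703 + 0.033 = 6.1828 m²·K/W
Q = A·ΔT/R = 55.81 × (18.09 − (-3.504)) / 6.1828 = 194.92 W

194.9 W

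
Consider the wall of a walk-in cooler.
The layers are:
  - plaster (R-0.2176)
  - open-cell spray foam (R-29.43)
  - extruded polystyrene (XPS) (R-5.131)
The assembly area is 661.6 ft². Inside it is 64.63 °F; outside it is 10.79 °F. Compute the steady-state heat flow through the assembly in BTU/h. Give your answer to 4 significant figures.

R_total = 0.2176 + 29.43 + 5.131 = 34.779 ft²·°F·h/BTU
Q = A·ΔT/R = 661.6 × (64.63 − 10.79) / 34.779 = 1024.2 BTU/h

1024 BTU/h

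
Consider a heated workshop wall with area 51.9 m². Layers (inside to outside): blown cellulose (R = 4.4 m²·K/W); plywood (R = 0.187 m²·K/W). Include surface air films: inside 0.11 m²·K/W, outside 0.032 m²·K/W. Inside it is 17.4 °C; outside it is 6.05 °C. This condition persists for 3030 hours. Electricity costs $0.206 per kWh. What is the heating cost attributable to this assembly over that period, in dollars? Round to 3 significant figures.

77.8 dollars

R_total = 0.11 + 4.4 + 0.187 + 0.032 = 4.729 m²·K/W
Q = 51.9 × (17.4 − 6.05) / 4.729 = 124.6 W
E = 124.6 W × 3030 h / 1000 = 377.4 kWh
Cost = 377.4 × 0.206 = $77.75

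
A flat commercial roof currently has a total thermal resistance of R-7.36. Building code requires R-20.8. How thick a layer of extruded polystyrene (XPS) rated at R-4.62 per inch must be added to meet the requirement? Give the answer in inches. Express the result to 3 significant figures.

2.91 in

ΔR = 20.8 − 7.36 = 13.44 ft²·°F·h/BTU
L = ΔR / (R/in) = 13.44/4.62 = 2.909 in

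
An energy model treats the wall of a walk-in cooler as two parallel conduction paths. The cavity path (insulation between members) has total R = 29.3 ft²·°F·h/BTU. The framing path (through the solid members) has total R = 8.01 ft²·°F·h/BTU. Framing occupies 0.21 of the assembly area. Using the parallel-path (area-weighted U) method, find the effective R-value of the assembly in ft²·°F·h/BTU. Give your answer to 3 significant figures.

U_eff = 0.79/29.3 + 0.21/8.01 = 0.02696 + 0.02622 = 0.05318
R_eff = 1/U_eff = 18.8 ft²·°F·h/BTU

18.8 ft²·°F·h/BTU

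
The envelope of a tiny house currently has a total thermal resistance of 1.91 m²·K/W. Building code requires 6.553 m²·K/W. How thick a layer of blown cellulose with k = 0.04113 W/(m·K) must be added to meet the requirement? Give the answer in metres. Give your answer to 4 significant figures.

0.1910 m

ΔR = 6.553 − 1.91 = 4.643 m²·K/W
L = ΔR × k = 4.643 × 0.04113 = 0.19097 m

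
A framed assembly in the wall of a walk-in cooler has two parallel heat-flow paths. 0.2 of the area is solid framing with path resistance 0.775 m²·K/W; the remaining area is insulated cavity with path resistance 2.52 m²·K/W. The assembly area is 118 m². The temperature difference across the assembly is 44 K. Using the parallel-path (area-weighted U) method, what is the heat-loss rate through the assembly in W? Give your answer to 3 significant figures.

2990 W

U_eff = 0.8/2.52 + 0.2/0.775 = 0.3175 + 0.2581 = 0.5755
R_eff = 1/U_eff = 1.738 m²·K/W
Q = 118 × 44 / 1.738 = 2988 W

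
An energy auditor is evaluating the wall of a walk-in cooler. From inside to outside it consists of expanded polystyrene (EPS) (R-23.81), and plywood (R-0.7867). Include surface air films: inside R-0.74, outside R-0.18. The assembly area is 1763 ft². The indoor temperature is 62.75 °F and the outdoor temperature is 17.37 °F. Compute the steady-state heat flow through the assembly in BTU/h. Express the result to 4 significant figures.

3135 BTU/h

R_total = 0.74 + 23.81 + 0.7867 + 0.18 = 25.517 ft²·°F·h/BTU
Q = A·ΔT/R = 1763 × (62.75 − 17.37) / 25.517 = 3135.4 BTU/h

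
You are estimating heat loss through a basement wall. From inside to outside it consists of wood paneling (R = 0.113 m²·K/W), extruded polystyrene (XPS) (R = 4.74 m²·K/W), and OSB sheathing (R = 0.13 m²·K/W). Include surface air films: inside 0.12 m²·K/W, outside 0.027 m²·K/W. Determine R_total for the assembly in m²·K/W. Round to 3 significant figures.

R_total = 0.12 + 0.113 + 4.74 + 0.13 + 0.027 = 5.13 m²·K/W

5.13 m²·K/W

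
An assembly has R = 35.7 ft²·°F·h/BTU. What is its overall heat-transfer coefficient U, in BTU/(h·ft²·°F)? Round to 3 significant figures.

U = 1/R = 1/35.7 = 0.02801

0.0280 BTU/(h·ft²·°F)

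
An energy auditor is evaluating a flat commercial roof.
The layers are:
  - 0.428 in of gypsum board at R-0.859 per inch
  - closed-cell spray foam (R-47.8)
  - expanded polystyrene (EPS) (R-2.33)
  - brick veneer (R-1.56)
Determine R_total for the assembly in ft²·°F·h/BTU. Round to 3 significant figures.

0.428 × 0.859 = 0.3677
R_total = 0.3677 + 47.8 + 2.33 + 1.56 = 52.06 ft²·°F·h/BTU

52.1 ft²·°F·h/BTU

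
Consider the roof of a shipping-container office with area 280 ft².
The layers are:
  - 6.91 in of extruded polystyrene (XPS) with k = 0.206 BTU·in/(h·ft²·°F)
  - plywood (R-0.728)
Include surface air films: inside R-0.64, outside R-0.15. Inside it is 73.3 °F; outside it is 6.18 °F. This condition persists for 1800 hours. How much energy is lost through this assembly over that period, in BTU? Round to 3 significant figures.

6.91/0.206 = 33.54
R_total = 0.64 + 33.54 + 0.728 + 0.15 = 35.06 ft²·°F·h/BTU
Q = 280 × (73.3 − 6.18) / 35.06 = 536 BTU/h
E = 536 × 1800 = 964800 BTU

965000 BTU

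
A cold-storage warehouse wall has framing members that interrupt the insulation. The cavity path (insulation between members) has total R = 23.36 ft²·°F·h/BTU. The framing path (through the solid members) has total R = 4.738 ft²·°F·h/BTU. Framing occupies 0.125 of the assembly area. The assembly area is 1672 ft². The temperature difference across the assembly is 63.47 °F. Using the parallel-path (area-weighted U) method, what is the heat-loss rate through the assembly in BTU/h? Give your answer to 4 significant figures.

U_eff = 0.875/23.36 + 0.125/4.738 = 0.037457 + 0.026382 = 0.06384
R_eff = 1/U_eff = 15.664 ft²·°F·h/BTU
Q = 1672 × 63.47 / 15.664 = 6774.8 BTU/h

6775 BTU/h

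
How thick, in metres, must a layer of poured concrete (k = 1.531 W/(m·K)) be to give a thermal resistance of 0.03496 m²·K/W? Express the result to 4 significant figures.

L = R·k = 0.03496 × 1.531 = 0.053524 m

0.05352 m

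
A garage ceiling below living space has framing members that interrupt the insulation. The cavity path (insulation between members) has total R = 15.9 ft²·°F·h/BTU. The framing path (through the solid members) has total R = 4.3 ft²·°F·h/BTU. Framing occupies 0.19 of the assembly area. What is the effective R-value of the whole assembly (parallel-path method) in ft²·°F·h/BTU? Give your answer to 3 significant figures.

10.5 ft²·°F·h/BTU

U_eff = 0.81/15.9 + 0.19/4.3 = 0.05094 + 0.04419 = 0.09513
R_eff = 1/U_eff = 10.51 ft²·°F·h/BTU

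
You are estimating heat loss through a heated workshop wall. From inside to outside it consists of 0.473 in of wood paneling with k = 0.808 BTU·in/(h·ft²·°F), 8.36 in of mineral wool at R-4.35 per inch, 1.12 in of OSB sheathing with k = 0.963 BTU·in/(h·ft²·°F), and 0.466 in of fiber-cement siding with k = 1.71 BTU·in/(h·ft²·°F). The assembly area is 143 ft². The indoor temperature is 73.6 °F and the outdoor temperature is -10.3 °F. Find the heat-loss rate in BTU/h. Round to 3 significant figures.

0.473/0.808 = 0.5854
8.36 × 4.35 = 36.37
1.12/0.963 = 1.163
0.466/1.71 = 0.2725
R_total = 0.5854 + 36.37 + 1.163 + 0.2725 = 38.39 ft²·°F·h/BTU
Q = A·ΔT/R = 143 × (73.6 − (-10.3)) / 38.39 = 312.5 BTU/h

313 BTU/h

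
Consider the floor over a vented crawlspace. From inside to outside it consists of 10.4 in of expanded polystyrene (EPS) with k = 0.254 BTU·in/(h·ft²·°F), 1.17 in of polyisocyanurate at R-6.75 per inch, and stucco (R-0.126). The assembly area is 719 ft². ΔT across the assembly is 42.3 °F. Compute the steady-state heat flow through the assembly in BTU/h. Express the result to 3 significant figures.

10.4/0.254 = 40.94
1.17 × 6.75 = 7.897
R_total = 40.94 + 7.897 + 0.126 = 48.97 ft²·°F·h/BTU
Q = A·ΔT/R = 719 × 42.3 / 48.97 = 621.1 BTU/h

621 BTU/h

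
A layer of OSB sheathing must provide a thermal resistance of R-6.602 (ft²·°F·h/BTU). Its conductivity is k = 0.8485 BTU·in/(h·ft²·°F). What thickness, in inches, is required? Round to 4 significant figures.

L = R × k = 6.602 × 0.8485 = 5.6018 in

5.602 in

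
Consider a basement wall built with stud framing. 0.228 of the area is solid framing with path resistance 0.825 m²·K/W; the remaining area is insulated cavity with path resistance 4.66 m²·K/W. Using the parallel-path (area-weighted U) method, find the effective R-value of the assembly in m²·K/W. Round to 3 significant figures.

U_eff = 0.772/4.66 + 0.228/0.825 = 0.1657 + 0.2764 = 0.442
R_eff = 1/U_eff = 2.262 m²·K/W

2.26 m²·K/W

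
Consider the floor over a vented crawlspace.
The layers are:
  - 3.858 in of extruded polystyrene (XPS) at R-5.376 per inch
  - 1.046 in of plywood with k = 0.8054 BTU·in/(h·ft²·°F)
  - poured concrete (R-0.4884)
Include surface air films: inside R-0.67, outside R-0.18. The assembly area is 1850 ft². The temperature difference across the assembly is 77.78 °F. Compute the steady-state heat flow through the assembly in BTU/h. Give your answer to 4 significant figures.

6155 BTU/h

3.858 × 5.376 = 20.741
1.046/0.8054 = 1.2987
R_total = 0.67 + 20.741 + 1.2987 + 0.4884 + 0.18 = 23.378 ft²·°F·h/BTU
Q = A·ΔT/R = 1850 × 77.78 / 23.378 = 6155.1 BTU/h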